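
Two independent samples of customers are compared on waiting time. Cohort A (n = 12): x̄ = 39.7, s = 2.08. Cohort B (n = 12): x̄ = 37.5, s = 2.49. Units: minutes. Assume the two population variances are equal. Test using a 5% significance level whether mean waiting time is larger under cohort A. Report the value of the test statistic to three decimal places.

Let group 1 = cohort A, group 2 = cohort B. H0: μ_1 = μ_2; H1: μ_1 > μ_2 (two-sample pooled-variance t-test, right-tailed).
s_p² = [(12−1)·2.08² + (12−1)·2.49²]/(12+12−2) = 5.26325
t = (39.7 − 37.5)/√[5.26325·(1/12 + 1/12)] = 2.349
df = n₁ + n₂ − 2 = 22
p-value = P(T ≥ 2.349) ≈ 0.0141
Since p ≈ 0.0141 < α = 0.05, reject H0; the evidence is statistically significant.

2.349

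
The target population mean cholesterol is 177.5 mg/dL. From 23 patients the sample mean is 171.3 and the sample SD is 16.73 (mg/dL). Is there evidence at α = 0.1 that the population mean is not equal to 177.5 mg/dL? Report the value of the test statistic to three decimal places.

H0: μ = 177.5; H1: μ ≠ 177.5 (one-sample t-test, two-sided).
t = (x̄ − μ₀)/(s/√n) = (171.3 − 177.5)/(16.73/√23) = -1.777
df = n − 1 = 22
Two-sided p-value ≈ 0.089
Since p ≈ 0.089 < α = 0.1, reject H0; the data support H1.

-1.777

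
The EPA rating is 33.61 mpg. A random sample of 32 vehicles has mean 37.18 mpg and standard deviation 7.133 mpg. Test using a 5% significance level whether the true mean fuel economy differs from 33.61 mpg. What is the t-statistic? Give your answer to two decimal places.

2.83

H0: μ = 33.61; H1: μ ≠ 33.61 (one-sample t-test, two-sided).
t = (x̄ − μ₀)/(s/√n) = (37.18 − 33.61)/(7.133/√32) = 2.83
df = n − 1 = 31
Two-sided p-value ≈ 0.008
Since p ≈ 0.008 < α = 0.05, reject H0; the data support H1.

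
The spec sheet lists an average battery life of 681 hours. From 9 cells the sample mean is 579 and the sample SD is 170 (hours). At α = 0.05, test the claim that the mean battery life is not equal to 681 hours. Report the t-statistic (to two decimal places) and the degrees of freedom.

t = -1.80, df = 8

H0: μ = 681; H1: μ ≠ 681 (one-sample t-test, two-sided).
t = (x̄ − μ₀)/(s/√n) = (579 − 681)/(170/√9) = -1.80
df = n − 1 = 8
Two-sided p-value ≈ 0.1096
Since p ≈ 0.1096 > α = 0.05, fail to reject H0; the data do not provide sufficient evidence against H0.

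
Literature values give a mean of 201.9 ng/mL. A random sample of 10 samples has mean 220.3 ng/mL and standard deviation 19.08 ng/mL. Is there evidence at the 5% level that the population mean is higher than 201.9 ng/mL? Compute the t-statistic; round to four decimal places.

H0: μ = 201.9; H1: μ > 201.9 (one-sample t-test, right-tailed).
t = (x̄ − μ₀)/(s/√n) = (220.3 − 201.9)/(19.08/√10) = 3.0496
df = n − 1 = 9
p-value = P(T ≥ 3.0496) ≈ 0.0069
Since p ≈ 0.0069 < α = 0.05, reject H0; the data support H1.

3.0496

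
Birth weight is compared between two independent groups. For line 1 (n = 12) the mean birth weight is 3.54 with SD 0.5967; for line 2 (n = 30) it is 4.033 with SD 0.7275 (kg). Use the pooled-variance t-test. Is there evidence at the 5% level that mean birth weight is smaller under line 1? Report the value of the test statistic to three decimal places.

Let group 1 = line 1, group 2 = line 2. H0: μ_1 = μ_2; H1: μ_1 < μ_2 (two-sample pooled-variance t-test, left-tailed).
s_p² = [(12−1)·0.5967² + (30−1)·0.7275²]/(12+30−2) = 0.481625
t = (3.54 − 4.033)/√[0.481625·(1/12 + 1/30)] = -2.080
df = n₁ + n₂ − 2 = 40
p-value = P(T ≤ -2.080) ≈ 0.0220
Since p ≈ 0.0220 < α = 0.05, reject H0; the data support H1.

-2.080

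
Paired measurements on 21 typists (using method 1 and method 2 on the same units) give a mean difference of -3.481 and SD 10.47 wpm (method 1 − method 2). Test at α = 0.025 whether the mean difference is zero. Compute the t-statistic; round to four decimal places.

H0: μ_d = 0; H1: μ_d ≠ 0 (paired t-test on the differences, two-sided).
t = d̄/(s_d/√n) = -3.481/(10.47/√21) = -1.5236
df = n − 1 = 20
Two-sided p-value ≈ 0.143
Since p ≈ 0.143 > α = 0.025, fail to reject H0; the evidence is not statistically significant.

-1.5236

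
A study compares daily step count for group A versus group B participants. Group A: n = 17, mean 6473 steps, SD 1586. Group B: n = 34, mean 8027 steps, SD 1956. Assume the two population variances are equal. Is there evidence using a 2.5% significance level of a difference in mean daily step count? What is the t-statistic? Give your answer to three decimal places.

-2.838

Let group 1 = group A, group 2 = group B. H0: μ_1 = μ_2; H1: μ_1 ≠ μ_2 (two-sample pooled-variance t-test, two-sided).
s_p² = [(17−1)·1586² + (34−1)·1956²]/(17+34−2) = 3398000
t = (6473 − 8027)/√[3398000·(1/17 + 1/34)] = -2.838
df = n₁ + n₂ − 2 = 49
Two-sided p-value ≈ 0.007
Since p ≈ 0.007 < α = 0.025, reject H0; the evidence is statistically significant.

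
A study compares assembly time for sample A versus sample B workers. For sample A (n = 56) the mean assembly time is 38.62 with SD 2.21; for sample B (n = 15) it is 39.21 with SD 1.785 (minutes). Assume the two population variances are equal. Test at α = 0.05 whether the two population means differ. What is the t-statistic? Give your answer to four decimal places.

Let group 1 = sample A, group 2 = sample B. H0: μ_1 = μ_2; H1: μ_1 ≠ μ_2 (two-sample pooled-variance t-test, two-sided).
s_p² = [(56−1)·2.21² + (15−1)·1.785²]/(56+15−2) = 4.5396
t = (38.62 − 39.21)/√[4.5396·(1/56 + 1/15)] = -0.9525
df = n₁ + n₂ − 2 = 69
Two-sided p-value ≈ 0.344
Since p ≈ 0.344 > α = 0.05, fail to reject H0; the evidence is not statistically significant.

-0.9525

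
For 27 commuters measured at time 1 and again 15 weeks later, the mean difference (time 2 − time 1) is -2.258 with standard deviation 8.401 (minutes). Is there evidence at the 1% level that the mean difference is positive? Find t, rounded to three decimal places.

-1.397

H0: μ_d = 0; H1: μ_d > 0 (paired t-test on the differences, right-tailed).
t = d̄/(s_d/√n) = -2.258/(8.401/√27) = -1.397
df = n − 1 = 26
p-value = P(T ≥ -1.397) ≈ 0.913
Since p ≈ 0.913 > α = 0.01, fail to reject H0; the data do not provide sufficient evidence against H0.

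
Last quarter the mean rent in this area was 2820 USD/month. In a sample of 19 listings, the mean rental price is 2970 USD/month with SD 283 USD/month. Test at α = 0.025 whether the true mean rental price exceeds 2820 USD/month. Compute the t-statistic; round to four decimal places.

2.3104

H0: μ = 2820; H1: μ > 2820 (one-sample t-test, right-tailed).
t = (x̄ − μ₀)/(s/√n) = (2970 − 2820)/(283/√19) = 2.3104
df = n − 1 = 18
p-value = P(T ≥ 2.3104) ≈ 0.0165
Since p ≈ 0.0165 < α = 0.025, reject H0; the evidence is statistically significant.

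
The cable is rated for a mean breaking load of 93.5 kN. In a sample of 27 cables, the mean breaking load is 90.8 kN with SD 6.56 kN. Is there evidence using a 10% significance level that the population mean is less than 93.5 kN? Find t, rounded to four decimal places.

-2.1387

H0: μ = 93.5; H1: μ < 93.5 (one-sample t-test, left-tailed).
t = (x̄ − μ₀)/(s/√n) = (90.8 − 93.5)/(6.56/√27) = -2.1387
df = n − 1 = 26
p-value = P(T ≤ -2.1387) ≈ 0.0210
Since p ≈ 0.0210 < α = 0.1, reject H0; the data support H1.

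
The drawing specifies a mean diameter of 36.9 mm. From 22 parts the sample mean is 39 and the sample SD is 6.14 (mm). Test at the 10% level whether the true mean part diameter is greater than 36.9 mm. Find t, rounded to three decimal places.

H0: μ = 36.9; H1: μ > 36.9 (one-sample t-test, right-tailed).
t = (x̄ − μ₀)/(s/√n) = (39 − 36.9)/(6.14/√22) = 1.604
df = n − 1 = 21
p-value = P(T ≥ 1.604) ≈ 0.062
Since p ≈ 0.062 < α = 0.1, reject H0; the evidence is statistically significant.

1.604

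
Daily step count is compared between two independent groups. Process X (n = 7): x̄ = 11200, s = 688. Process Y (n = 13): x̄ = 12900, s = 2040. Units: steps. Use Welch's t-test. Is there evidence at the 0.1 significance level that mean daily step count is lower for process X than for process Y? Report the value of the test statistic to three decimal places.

-2.730

Let group 1 = process X, group 2 = process Y. H0: μ_1 = μ_2; H1: μ_1 < μ_2 (Welch's two-sample t-test, left-tailed).
t = (x̄_1 − x̄_2)/√(s_1²/n_1 + s_2²/n_2) = (11200 − 12900)/√(688²/7 + 2040²/13) = -2.730
Welch–Satterthwaite df ≈ 16.16
p-value = P(T ≤ -2.730) ≈ 0.007
Since p ≈ 0.007 < α = 0.1, reject H0; the data support H1.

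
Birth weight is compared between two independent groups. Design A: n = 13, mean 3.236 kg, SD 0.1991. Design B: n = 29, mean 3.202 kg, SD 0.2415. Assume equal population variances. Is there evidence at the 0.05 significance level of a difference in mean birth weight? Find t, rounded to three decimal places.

Let group 1 = design A, group 2 = design B. H0: μ_1 = μ_2; H1: μ_1 ≠ μ_2 (two-sample pooled-variance t-test, two-sided).
s_p² = [(13−1)·0.1991² + (29−1)·0.2415²]/(13+29−2) = 0.0527178
t = (3.236 − 3.202)/√[0.0527178·(1/13 + 1/29)] = 0.444
df = n₁ + n₂ − 2 = 40
Two-sided p-value ≈ 0.660
Since p ≈ 0.660 > α = 0.05, fail to reject H0; the evidence is not statistically significant.

0.444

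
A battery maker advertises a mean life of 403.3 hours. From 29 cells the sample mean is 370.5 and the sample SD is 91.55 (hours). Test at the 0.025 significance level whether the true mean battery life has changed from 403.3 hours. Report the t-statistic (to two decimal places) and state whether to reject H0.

t = -1.93; fail to reject H0

H0: μ = 403.3; H1: μ ≠ 403.3 (one-sample t-test, two-sided).
t = (x̄ − μ₀)/(s/√n) = (370.5 − 403.3)/(91.55/√29) = -1.93
df = n − 1 = 28
Two-sided p-value ≈ 0.0639
Since p ≈ 0.0639 > α = 0.025, fail to reject H0; the evidence is not statistically significant.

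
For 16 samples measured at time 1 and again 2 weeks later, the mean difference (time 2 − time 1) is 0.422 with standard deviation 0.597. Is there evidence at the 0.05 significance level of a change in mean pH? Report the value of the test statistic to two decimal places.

H0: μ_d = 0; H1: μ_d ≠ 0 (paired t-test on the differences, two-sided).
t = d̄/(s_d/√n) = 0.422/(0.597/√16) = 2.83
df = n − 1 = 15
Two-sided p-value ≈ 0.0127
Since p ≈ 0.0127 < α = 0.05, reject H0; the evidence is statistically significant.

2.83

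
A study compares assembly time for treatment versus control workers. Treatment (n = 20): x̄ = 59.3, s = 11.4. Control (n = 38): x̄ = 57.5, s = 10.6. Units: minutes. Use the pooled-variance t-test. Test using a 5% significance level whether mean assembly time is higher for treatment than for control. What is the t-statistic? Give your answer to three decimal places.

Let group 1 = treatment, group 2 = control. H0: μ_1 = μ_2; H1: μ_1 > μ_2 (two-sample pooled-variance t-test, right-tailed).
s_p² = [(20−1)·11.4² + (38−1)·10.6²]/(20+38−2) = 118.331
t = (59.3 − 57.5)/√[118.331·(1/20 + 1/38)] = 0.599
df = n₁ + n₂ − 2 = 56
p-value = P(T ≥ 0.599) ≈ 0.276
Since p ≈ 0.276 > α = 0.05, fail to reject H0; the evidence is not statistically significant.

0.599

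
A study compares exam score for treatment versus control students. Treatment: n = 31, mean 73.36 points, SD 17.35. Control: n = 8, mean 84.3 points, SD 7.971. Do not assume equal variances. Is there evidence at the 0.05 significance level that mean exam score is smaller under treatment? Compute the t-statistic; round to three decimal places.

Let group 1 = treatment, group 2 = control. H0: μ_1 = μ_2; H1: μ_1 < μ_2 (Welch's two-sample t-test, left-tailed).
t = (x̄_1 − x̄_2)/√(s_1²/n_1 + s_2²/n_2) = (73.36 − 84.3)/√(17.35²/31 + 7.971²/8) = -2.604
Welch–Satterthwaite df ≈ 25.64
p-value = P(T ≤ -2.604) ≈ 0.0076
Since p ≈ 0.0076 < α = 0.05, reject H0; the evidence is statistically significant.

-2.604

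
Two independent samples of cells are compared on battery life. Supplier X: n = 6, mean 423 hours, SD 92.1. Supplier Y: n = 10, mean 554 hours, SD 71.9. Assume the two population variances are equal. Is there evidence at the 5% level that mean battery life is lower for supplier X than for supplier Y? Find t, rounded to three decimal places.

-3.183

Let group 1 = supplier X, group 2 = supplier Y. H0: μ_1 = μ_2; H1: μ_1 < μ_2 (two-sample pooled-variance t-test, left-tailed).
s_p² = [(6−1)·92.1² + (10−1)·71.9²]/(6+10−2) = 6352.75
t = (423 − 554)/√[6352.75·(1/6 + 1/10)] = -3.183
df = n₁ + n₂ − 2 = 14
p-value = P(T ≤ -3.183) ≈ 0.0033
Since p ≈ 0.0033 < α = 0.05, reject H0; the data support H1.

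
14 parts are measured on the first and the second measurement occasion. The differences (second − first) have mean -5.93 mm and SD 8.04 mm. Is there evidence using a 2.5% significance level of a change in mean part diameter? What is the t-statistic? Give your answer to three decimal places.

-2.760

H0: μ_d = 0; H1: μ_d ≠ 0 (paired t-test on the differences, two-sided).
t = d̄/(s_d/√n) = -5.93/(8.04/√14) = -2.760
df = n − 1 = 13
Two-sided p-value ≈ 0.0162
Since p ≈ 0.0162 < α = 0.025, reject H0; the evidence is statistically significant.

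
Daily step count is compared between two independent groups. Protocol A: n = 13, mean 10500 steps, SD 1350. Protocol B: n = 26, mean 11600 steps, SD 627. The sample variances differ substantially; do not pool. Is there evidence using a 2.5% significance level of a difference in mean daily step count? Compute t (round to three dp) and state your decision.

t = -2.791; reject H0

Let group 1 = protocol A, group 2 = protocol B. H0: μ_1 = μ_2; H1: μ_1 ≠ μ_2 (Welch's two-sample t-test, two-sided).
t = (x̄_1 − x̄_2)/√(s_1²/n_1 + s_2²/n_2) = (10500 − 11600)/√(1350²/13 + 627²/26) = -2.791
Welch–Satterthwaite df ≈ 14.65
Two-sided p-value ≈ 0.0139
Since p ≈ 0.0139 < α = 0.025, reject H0; the data support H1.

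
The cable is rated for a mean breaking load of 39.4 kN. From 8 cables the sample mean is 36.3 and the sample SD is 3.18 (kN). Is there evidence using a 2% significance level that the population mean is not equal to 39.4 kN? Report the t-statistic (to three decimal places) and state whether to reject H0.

H0: μ = 39.4; H1: μ ≠ 39.4 (one-sample t-test, two-sided).
t = (x̄ − μ₀)/(s/√n) = (36.3 − 39.4)/(3.18/√8) = -2.757
df = n − 1 = 7
Two-sided p-value ≈ 0.0282
Since p ≈ 0.0282 > α = 0.02, fail to reject H0; the data do not provide sufficient evidence against H0.

t = -2.757; fail to reject H0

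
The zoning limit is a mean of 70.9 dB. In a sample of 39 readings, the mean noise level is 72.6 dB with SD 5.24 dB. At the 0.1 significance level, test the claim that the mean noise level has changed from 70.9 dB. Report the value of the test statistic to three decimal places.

H0: μ = 70.9; H1: μ ≠ 70.9 (one-sample t-test, two-sided).
t = (x̄ − μ₀)/(s/√n) = (72.6 − 70.9)/(5.24/√39) = 2.026
df = n − 1 = 38
Two-sided p-value ≈ 0.0498
Since p ≈ 0.0498 < α = 0.1, reject H0; the evidence is statistically significant.

2.026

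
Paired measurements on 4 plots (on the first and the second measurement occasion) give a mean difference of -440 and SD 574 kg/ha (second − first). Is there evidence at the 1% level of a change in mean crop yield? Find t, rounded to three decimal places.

H0: μ_d = 0; H1: μ_d ≠ 0 (paired t-test on the differences, two-sided).
t = d̄/(s_d/√n) = -440/(574/√4) = -1.533
df = n − 1 = 3
Two-sided p-value ≈ 0.223
Since p ≈ 0.223 > α = 0.01, fail to reject H0; the evidence is not statistically significant.

-1.533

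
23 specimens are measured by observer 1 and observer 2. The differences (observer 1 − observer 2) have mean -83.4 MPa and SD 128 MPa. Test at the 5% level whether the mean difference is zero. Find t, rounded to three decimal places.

-3.125

H0: μ_d = 0; H1: μ_d ≠ 0 (paired t-test on the differences, two-sided).
t = d̄/(s_d/√n) = -83.4/(128/√23) = -3.125
df = n − 1 = 22
Two-sided p-value ≈ 0.0049
Since p ≈ 0.0049 < α = 0.05, reject H0; the evidence is statistically significant.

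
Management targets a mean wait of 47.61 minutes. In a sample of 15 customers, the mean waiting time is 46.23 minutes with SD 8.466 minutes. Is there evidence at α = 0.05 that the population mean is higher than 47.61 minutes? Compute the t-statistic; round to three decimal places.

-0.631

H0: μ = 47.61; H1: μ > 47.61 (one-sample t-test, right-tailed).
t = (x̄ − μ₀)/(s/√n) = (46.23 − 47.61)/(8.466/√15) = -0.631
df = n − 1 = 14
p-value = P(T ≥ -0.631) ≈ 0.731
Since p ≈ 0.731 > α = 0.05, fail to reject H0; the evidence is not statistically significant.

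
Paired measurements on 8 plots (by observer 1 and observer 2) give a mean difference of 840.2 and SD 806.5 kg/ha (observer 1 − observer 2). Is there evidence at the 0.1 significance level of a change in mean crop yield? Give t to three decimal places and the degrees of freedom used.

H0: μ_d = 0; H1: μ_d ≠ 0 (paired t-test on the differences, two-sided).
t = d̄/(s_d/√n) = 840.2/(806.5/√8) = 2.947
df = n − 1 = 7
Two-sided p-value ≈ 0.022
Since p ≈ 0.022 < α = 0.1, reject H0; the evidence is statistically significant.

t = 2.947, df = 7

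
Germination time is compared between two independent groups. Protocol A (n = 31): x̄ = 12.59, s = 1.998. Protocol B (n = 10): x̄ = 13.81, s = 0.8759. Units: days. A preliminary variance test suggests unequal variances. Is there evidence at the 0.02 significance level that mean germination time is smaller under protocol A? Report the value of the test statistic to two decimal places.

Let group 1 = protocol A, group 2 = protocol B. H0: μ_1 = μ_2; H1: μ_1 < μ_2 (Welch's two-sample t-test, left-tailed).
t = (x̄_1 − x̄_2)/√(s_1²/n_1 + s_2²/n_2) = (12.59 − 13.81)/√(1.998²/31 + 0.8759²/10) = -2.69
Welch–Satterthwaite df ≈ 34.99
p-value = P(T ≤ -2.69) ≈ 0.005
Since p ≈ 0.005 < α = 0.02, reject H0; the evidence is statistically significant.

-2.69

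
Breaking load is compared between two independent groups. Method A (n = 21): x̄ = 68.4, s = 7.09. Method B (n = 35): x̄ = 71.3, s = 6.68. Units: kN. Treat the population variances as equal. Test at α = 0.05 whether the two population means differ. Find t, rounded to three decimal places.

-1.537

Let group 1 = method A, group 2 = method B. H0: μ_1 = μ_2; H1: μ_1 ≠ μ_2 (two-sample pooled-variance t-test, two-sided).
s_p² = [(21−1)·7.09² + (35−1)·6.68²]/(21+35−2) = 46.7134
t = (68.4 − 71.3)/√[46.7134·(1/21 + 1/35)] = -1.537
df = n₁ + n₂ − 2 = 54
Two-sided p-value ≈ 0.130
Since p ≈ 0.130 > α = 0.05, fail to reject H0; the evidence is not statistically significant.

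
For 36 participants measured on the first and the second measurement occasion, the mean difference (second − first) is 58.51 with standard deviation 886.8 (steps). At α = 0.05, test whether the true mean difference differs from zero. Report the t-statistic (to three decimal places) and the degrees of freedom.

t = 0.396, df = 35

H0: μ_d = 0; H1: μ_d ≠ 0 (paired t-test on the differences, two-sided).
t = d̄/(s_d/√n) = 58.51/(886.8/√36) = 0.396
df = n − 1 = 35
Two-sided p-value ≈ 0.6946
Since p ≈ 0.6946 > α = 0.05, fail to reject H0; the data do not provide sufficient evidence against H0.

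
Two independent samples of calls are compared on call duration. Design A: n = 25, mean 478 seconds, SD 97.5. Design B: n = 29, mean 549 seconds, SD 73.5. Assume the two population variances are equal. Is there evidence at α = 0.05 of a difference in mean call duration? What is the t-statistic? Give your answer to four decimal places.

Let group 1 = design A, group 2 = design B. H0: μ_1 = μ_2; H1: μ_1 ≠ μ_2 (two-sample pooled-variance t-test, two-sided).
s_p² = [(25−1)·97.5² + (29−1)·73.5²]/(25+29−2) = 7296.4
t = (478 − 549)/√[7296.4·(1/25 + 1/29)] = -3.0456
df = n₁ + n₂ − 2 = 52
Two-sided p-value ≈ 0.004
Since p ≈ 0.004 < α = 0.05, reject H0; the evidence is statistically significant.

-3.0456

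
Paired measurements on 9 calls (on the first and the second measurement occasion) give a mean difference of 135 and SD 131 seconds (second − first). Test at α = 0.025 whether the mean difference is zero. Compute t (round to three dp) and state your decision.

t = 3.092; reject H0

H0: μ_d = 0; H1: μ_d ≠ 0 (paired t-test on the differences, two-sided).
t = d̄/(s_d/√n) = 135/(131/√9) = 3.092
df = n − 1 = 8
Two-sided p-value ≈ 0.0149
Since p ≈ 0.0149 < α = 0.025, reject H0; the data support H1.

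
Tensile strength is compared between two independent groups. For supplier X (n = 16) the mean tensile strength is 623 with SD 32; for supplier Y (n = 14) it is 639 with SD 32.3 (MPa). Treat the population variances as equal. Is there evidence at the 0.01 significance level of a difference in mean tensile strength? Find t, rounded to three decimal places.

-1.360

Let group 1 = supplier X, group 2 = supplier Y. H0: μ_1 = μ_2; H1: μ_1 ≠ μ_2 (two-sample pooled-variance t-test, two-sided).
s_p² = [(16−1)·32² + (14−1)·32.3²]/(16+14−2) = 1032.96
t = (623 − 639)/√[1032.96·(1/16 + 1/14)] = -1.360
df = n₁ + n₂ − 2 = 28
Two-sided p-value ≈ 0.1846
Since p ≈ 0.1846 > α = 0.01, fail to reject H0; the data do not provide sufficient evidence against H0.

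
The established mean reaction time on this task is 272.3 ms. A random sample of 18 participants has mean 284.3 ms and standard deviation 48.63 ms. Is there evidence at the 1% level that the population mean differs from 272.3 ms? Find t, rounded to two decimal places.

1.05

H0: μ = 272.3; H1: μ ≠ 272.3 (one-sample t-test, two-sided).
t = (x̄ − μ₀)/(s/√n) = (284.3 − 272.3)/(48.63/√18) = 1.05
df = n − 1 = 17
Two-sided p-value ≈ 0.3098
Since p ≈ 0.3098 > α = 0.01, fail to reject H0; the data do not provide sufficient evidence against H0.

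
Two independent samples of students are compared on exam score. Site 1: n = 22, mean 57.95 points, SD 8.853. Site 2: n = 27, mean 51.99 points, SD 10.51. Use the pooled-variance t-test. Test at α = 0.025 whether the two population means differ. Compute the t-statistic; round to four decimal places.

Let group 1 = site 1, group 2 = site 2. H0: μ_1 = μ_2; H1: μ_1 ≠ μ_2 (two-sample pooled-variance t-test, two-sided).
s_p² = [(22−1)·8.853² + (27−1)·10.51²]/(22+27−2) = 96.1245
t = (57.95 − 51.99)/√[96.1245·(1/22 + 1/27)] = 2.1165
df = n₁ + n₂ − 2 = 47
Two-sided p-value ≈ 0.0396
Since p ≈ 0.0396 > α = 0.025, fail to reject H0; the data do not provide sufficient evidence against H0.

2.1165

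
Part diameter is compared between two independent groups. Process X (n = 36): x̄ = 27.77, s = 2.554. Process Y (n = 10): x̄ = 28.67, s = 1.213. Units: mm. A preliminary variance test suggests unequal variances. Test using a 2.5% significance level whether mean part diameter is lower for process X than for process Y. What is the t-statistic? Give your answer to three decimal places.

-1.571

Let group 1 = process X, group 2 = process Y. H0: μ_1 = μ_2; H1: μ_1 < μ_2 (Welch's two-sample t-test, left-tailed).
t = (x̄_1 − x̄_2)/√(s_1²/n_1 + s_2²/n_2) = (27.77 − 28.67)/√(2.554²/36 + 1.213²/10) = -1.571
Welch–Satterthwaite df ≈ 32.24
p-value = P(T ≤ -1.571) ≈ 0.063
Since p ≈ 0.063 > α = 0.025, fail to reject H0; the evidence is not statistically significant.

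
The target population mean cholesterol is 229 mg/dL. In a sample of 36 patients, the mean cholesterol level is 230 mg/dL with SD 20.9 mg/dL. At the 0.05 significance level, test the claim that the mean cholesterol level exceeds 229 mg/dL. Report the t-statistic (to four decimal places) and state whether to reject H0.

H0: μ = 229; H1: μ > 229 (one-sample t-test, right-tailed).
t = (x̄ − μ₀)/(s/√n) = (230 − 229)/(20.9/√36) = 0.2871
df = n − 1 = 35
p-value = P(T ≥ 0.2871) ≈ 0.3879
Since p ≈ 0.3879 > α = 0.05, fail to reject H0; the data do not provide sufficient evidence against H0.

t = 0.2871; fail to reject H0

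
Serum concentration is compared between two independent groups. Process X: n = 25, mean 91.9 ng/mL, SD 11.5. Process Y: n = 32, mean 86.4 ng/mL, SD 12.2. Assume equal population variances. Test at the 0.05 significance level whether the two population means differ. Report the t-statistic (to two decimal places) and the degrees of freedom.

Let group 1 = process X, group 2 = process Y. H0: μ_1 = μ_2; H1: μ_1 ≠ μ_2 (two-sample pooled-variance t-test, two-sided).
s_p² = [(25−1)·11.5² + (32−1)·12.2²]/(25+32−2) = 141.601
t = (91.9 − 86.4)/√[141.601·(1/25 + 1/32)] = 1.73
df = n₁ + n₂ − 2 = 55
Two-sided p-value ≈ 0.0890
Since p ≈ 0.0890 > α = 0.05, fail to reject H0; the evidence is not statistically significant.

t = 1.73, df = 55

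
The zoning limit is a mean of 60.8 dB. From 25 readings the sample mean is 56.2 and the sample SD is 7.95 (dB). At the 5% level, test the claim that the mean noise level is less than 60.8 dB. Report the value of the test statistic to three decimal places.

H0: μ = 60.8; H1: μ < 60.8 (one-sample t-test, left-tailed).
t = (x̄ − μ₀)/(s/√n) = (56.2 − 60.8)/(7.95/√25) = -2.893
df = n − 1 = 24
p-value = P(T ≤ -2.893) ≈ 0.0040
Since p ≈ 0.0040 < α = 0.05, reject H0; the data support H1.

-2.893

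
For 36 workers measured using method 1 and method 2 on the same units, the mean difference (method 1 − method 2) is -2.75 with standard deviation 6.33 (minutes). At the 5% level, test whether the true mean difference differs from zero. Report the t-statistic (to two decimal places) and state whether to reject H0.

H0: μ_d = 0; H1: μ_d ≠ 0 (paired t-test on the differences, two-sided).
t = d̄/(s_d/√n) = -2.75/(6.33/√36) = -2.61
df = n − 1 = 35
Two-sided p-value ≈ 0.013
Since p ≈ 0.013 < α = 0.05, reject H0; the evidence is statistically significant.

t = -2.61; reject H0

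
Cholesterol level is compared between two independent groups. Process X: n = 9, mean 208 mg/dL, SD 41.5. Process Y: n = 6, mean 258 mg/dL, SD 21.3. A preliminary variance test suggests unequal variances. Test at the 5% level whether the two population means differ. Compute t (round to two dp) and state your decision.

Let group 1 = process X, group 2 = process Y. H0: μ_1 = μ_2; H1: μ_1 ≠ μ_2 (Welch's two-sample t-test, two-sided).
t = (x̄_1 − x̄_2)/√(s_1²/n_1 + s_2²/n_2) = (208 − 258)/√(41.5²/9 + 21.3²/6) = -3.06
Welch–Satterthwaite df ≈ 12.46
Two-sided p-value ≈ 0.0095
Since p ≈ 0.0095 < α = 0.05, reject H0; the data support H1.

t = -3.06; reject H0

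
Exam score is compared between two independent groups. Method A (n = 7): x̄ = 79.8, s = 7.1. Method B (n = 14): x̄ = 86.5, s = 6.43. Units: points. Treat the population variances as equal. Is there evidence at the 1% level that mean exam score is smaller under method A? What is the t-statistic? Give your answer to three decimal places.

Let group 1 = method A, group 2 = method B. H0: μ_1 = μ_2; H1: μ_1 < μ_2 (two-sample pooled-variance t-test, left-tailed).
s_p² = [(7−1)·7.1² + (14−1)·6.43²]/(7+14−2) = 44.2076
t = (79.8 − 86.5)/√[44.2076·(1/7 + 1/14)] = -2.177
df = n₁ + n₂ − 2 = 19
p-value = P(T ≤ -2.177) ≈ 0.021
Since p ≈ 0.021 > α = 0.01, fail to reject H0; the evidence is not statistically significant.

-2.177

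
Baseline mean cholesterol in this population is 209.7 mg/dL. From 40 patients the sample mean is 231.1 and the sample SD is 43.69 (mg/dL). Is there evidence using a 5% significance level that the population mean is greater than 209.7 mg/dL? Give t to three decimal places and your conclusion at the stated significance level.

H0: μ = 209.7; H1: μ > 209.7 (one-sample t-test, right-tailed).
t = (x̄ − μ₀)/(s/√n) = (231.1 − 209.7)/(43.69/√40) = 3.098
df = n − 1 = 39
p-value = P(T ≥ 3.098) ≈ 0.0018
Since p ≈ 0.0018 < α = 0.05, reject H0; the evidence is statistically significant.

t = 3.098; reject H0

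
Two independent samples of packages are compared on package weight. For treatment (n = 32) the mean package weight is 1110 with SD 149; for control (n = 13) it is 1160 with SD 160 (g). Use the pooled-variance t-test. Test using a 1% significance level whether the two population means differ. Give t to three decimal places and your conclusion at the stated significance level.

t = -0.999; fail to reject H0

Let group 1 = treatment, group 2 = control. H0: μ_1 = μ_2; H1: μ_1 ≠ μ_2 (two-sample pooled-variance t-test, two-sided).
s_p² = [(32−1)·149² + (13−1)·160²]/(32+13−2) = 23149.6
t = (1110 − 1160)/√[23149.6·(1/32 + 1/13)] = -0.999
df = n₁ + n₂ − 2 = 43
Two-sided p-value ≈ 0.3233
Since p ≈ 0.3233 > α = 0.01, fail to reject H0; the data do not provide sufficient evidence against H0.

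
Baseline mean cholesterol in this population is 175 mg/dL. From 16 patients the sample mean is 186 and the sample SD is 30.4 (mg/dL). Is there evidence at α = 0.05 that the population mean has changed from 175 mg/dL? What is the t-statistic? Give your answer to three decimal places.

H0: μ = 175; H1: μ ≠ 175 (one-sample t-test, two-sided).
t = (x̄ − μ₀)/(s/√n) = (186 − 175)/(30.4/√16) = 1.447
df = n − 1 = 15
Two-sided p-value ≈ 0.1684
Since p ≈ 0.1684 > α = 0.05, fail to reject H0; the evidence is not statistically significant.

1.447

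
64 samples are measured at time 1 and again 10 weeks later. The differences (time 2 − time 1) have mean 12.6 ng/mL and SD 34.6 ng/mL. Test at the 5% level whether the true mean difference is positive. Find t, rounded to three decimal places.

H0: μ_d = 0; H1: μ_d > 0 (paired t-test on the differences, right-tailed).
t = d̄/(s_d/√n) = 12.6/(34.6/√64) = 2.913
df = n − 1 = 63
p-value = P(T ≥ 2.913) ≈ 0.002
Since p ≈ 0.002 < α = 0.05, reject H0; the evidence is statistically significant.

2.913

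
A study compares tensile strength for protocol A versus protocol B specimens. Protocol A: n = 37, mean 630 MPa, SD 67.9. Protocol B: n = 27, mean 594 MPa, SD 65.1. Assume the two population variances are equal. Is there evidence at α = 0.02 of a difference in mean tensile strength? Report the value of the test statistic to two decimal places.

2.13

Let group 1 = protocol A, group 2 = protocol B. H0: μ_1 = μ_2; H1: μ_1 ≠ μ_2 (two-sample pooled-variance t-test, two-sided).
s_p² = [(37−1)·67.9² + (27−1)·65.1²]/(37+27−2) = 4454.24
t = (630 − 594)/√[4454.24·(1/37 + 1/27)] = 2.13
df = n₁ + n₂ − 2 = 62
Two-sided p-value ≈ 0.037
Since p ≈ 0.037 > α = 0.02, fail to reject H0; the data do not provide sufficient evidence against H0.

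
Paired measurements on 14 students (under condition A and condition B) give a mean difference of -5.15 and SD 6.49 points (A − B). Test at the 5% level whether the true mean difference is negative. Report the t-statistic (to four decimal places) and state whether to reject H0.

H0: μ_d = 0; H1: μ_d < 0 (paired t-test on the differences, left-tailed).
t = d̄/(s_d/√n) = -5.15/(6.49/√14) = -2.9691
df = n − 1 = 13
p-value = P(T ≤ -2.9691) ≈ 0.005
Since p ≈ 0.005 < α = 0.05, reject H0; the data support H1.

t = -2.9691; reject H0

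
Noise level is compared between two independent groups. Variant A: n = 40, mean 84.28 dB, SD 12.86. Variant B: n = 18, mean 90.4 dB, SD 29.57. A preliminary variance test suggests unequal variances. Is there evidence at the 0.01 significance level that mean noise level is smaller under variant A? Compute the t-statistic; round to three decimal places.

Let group 1 = variant A, group 2 = variant B. H0: μ_1 = μ_2; H1: μ_1 < μ_2 (Welch's two-sample t-test, left-tailed).
t = (x̄_1 − x̄_2)/√(s_1²/n_1 + s_2²/n_2) = (84.28 − 90.4)/√(12.86²/40 + 29.57²/18) = -0.843
Welch–Satterthwaite df ≈ 19.95
p-value = P(T ≤ -0.843) ≈ 0.205
Since p ≈ 0.205 > α = 0.01, fail to reject H0; the evidence is not statistically significant.

-0.843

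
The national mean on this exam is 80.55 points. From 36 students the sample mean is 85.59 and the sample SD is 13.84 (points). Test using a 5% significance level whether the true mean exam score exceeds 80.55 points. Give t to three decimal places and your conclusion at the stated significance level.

H0: μ = 80.55; H1: μ > 80.55 (one-sample t-test, right-tailed).
t = (x̄ − μ₀)/(s/√n) = (85.59 − 80.55)/(13.84/√36) = 2.185
df = n − 1 = 35
p-value = P(T ≥ 2.185) ≈ 0.018
Since p ≈ 0.018 < α = 0.05, reject H0; the evidence is statistically significant.

t = 2.185; reject H0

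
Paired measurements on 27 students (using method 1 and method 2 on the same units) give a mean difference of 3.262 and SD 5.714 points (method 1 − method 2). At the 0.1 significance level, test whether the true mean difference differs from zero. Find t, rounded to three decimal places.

2.966

H0: μ_d = 0; H1: μ_d ≠ 0 (paired t-test on the differences, two-sided).
t = d̄/(s_d/√n) = 3.262/(5.714/√27) = 2.966
df = n − 1 = 26
Two-sided p-value ≈ 0.0064
Since p ≈ 0.0064 < α = 0.1, reject H0; the evidence is statistically significant.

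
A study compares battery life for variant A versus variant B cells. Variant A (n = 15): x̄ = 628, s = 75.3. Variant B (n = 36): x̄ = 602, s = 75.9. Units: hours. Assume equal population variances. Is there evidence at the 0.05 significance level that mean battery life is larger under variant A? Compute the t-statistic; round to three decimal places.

1.117

Let group 1 = variant A, group 2 = variant B. H0: μ_1 = μ_2; H1: μ_1 > μ_2 (two-sample pooled-variance t-test, right-tailed).
s_p² = [(15−1)·75.3² + (36−1)·75.9²]/(15+36−2) = 5734.89
t = (628 − 602)/√[5734.89·(1/15 + 1/36)] = 1.117
df = n₁ + n₂ − 2 = 49
p-value = P(T ≥ 1.117) ≈ 0.135
Since p ≈ 0.135 > α = 0.05, fail to reject H0; the data do not provide sufficient evidence against H0.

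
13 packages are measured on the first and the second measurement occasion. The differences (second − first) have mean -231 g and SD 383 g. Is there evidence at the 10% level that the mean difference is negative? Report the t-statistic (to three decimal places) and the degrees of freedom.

t = -2.175, df = 12

H0: μ_d = 0; H1: μ_d < 0 (paired t-test on the differences, left-tailed).
t = d̄/(s_d/√n) = -231/(383/√13) = -2.175
df = n − 1 = 12
p-value = P(T ≤ -2.175) ≈ 0.0252
Since p ≈ 0.0252 < α = 0.1, reject H0; the data support H1.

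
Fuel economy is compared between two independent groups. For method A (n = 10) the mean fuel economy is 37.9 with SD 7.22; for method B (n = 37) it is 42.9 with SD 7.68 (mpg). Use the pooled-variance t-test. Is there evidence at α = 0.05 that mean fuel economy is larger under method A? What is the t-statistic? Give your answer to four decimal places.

-1.8483

Let group 1 = method A, group 2 = method B. H0: μ_1 = μ_2; H1: μ_1 > μ_2 (two-sample pooled-variance t-test, right-tailed).
s_p² = [(10−1)·7.22² + (37−1)·7.68²]/(10+37−2) = 57.6116
t = (37.9 − 42.9)/√[57.6116·(1/10 + 1/37)] = -1.8483
df = n₁ + n₂ − 2 = 45
p-value = P(T ≥ -1.8483) ≈ 0.964
Since p ≈ 0.964 > α = 0.05, fail to reject H0; the data do not provide sufficient evidence against H0.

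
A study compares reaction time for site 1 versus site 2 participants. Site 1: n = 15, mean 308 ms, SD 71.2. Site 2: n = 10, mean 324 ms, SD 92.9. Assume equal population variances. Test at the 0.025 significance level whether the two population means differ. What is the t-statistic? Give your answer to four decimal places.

-0.4875

Let group 1 = site 1, group 2 = site 2. H0: μ_1 = μ_2; H1: μ_1 ≠ μ_2 (two-sample pooled-variance t-test, two-sided).
s_p² = [(15−1)·71.2² + (10−1)·92.9²]/(15+10−2) = 6462.86
t = (308 − 324)/√[6462.86·(1/15 + 1/10)] = -0.4875
df = n₁ + n₂ − 2 = 23
Two-sided p-value ≈ 0.6305
Since p ≈ 0.6305 > α = 0.025, fail to reject H0; the data do not provide sufficient evidence against H0.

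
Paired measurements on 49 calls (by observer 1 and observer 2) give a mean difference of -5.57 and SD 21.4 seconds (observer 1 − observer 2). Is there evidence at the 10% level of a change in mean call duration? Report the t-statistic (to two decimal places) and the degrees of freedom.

H0: μ_d = 0; H1: μ_d ≠ 0 (paired t-test on the differences, two-sided).
t = d̄/(s_d/√n) = -5.57/(21.4/√49) = -1.82
df = n − 1 = 48
Two-sided p-value ≈ 0.0747
Since p ≈ 0.0747 < α = 0.1, reject H0; the data support H1.

t = -1.82, df = 48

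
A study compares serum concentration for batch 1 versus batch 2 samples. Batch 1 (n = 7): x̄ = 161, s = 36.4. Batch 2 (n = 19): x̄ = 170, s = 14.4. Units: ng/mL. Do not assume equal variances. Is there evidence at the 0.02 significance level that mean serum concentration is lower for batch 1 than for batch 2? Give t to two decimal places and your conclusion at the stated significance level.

Let group 1 = batch 1, group 2 = batch 2. H0: μ_1 = μ_2; H1: μ_1 < μ_2 (Welch's two-sample t-test, left-tailed).
t = (x̄_1 − x̄_2)/√(s_1²/n_1 + s_2²/n_2) = (161 − 170)/√(36.4²/7 + 14.4²/19) = -0.64
Welch–Satterthwaite df ≈ 6.70
p-value = P(T ≤ -0.64) ≈ 0.273
Since p ≈ 0.273 > α = 0.02, fail to reject H0; the data do not provide sufficient evidence against H0.

t = -0.64; fail to reject H0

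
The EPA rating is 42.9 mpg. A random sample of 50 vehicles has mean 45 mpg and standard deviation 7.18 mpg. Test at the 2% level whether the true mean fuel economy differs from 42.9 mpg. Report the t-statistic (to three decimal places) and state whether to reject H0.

t = 2.068; fail to reject H0

H0: μ = 42.9; H1: μ ≠ 42.9 (one-sample t-test, two-sided).
t = (x̄ − μ₀)/(s/√n) = (45 − 42.9)/(7.18/√50) = 2.068
df = n − 1 = 49
Two-sided p-value ≈ 0.0439
Since p ≈ 0.0439 > α = 0.02, fail to reject H0; the data do not provide sufficient evidence against H0.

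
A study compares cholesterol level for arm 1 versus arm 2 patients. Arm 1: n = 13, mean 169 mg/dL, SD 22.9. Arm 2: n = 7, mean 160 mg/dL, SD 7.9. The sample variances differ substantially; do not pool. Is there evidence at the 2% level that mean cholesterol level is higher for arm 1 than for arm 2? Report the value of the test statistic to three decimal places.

1.282

Let group 1 = arm 1, group 2 = arm 2. H0: μ_1 = μ_2; H1: μ_1 > μ_2 (Welch's two-sample t-test, right-tailed).
t = (x̄_1 − x̄_2)/√(s_1²/n_1 + s_2²/n_2) = (169 − 160)/√(22.9²/13 + 7.9²/7) = 1.282
Welch–Satterthwaite df ≈ 16.30
p-value = P(T ≥ 1.282) ≈ 0.1088
Since p ≈ 0.1088 > α = 0.02, fail to reject H0; the data do not provide sufficient evidence against H0.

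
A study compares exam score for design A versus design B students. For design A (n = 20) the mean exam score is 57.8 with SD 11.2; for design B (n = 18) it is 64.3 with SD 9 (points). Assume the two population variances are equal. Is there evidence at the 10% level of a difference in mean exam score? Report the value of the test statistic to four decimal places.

Let group 1 = design A, group 2 = design B. H0: μ_1 = μ_2; H1: μ_1 ≠ μ_2 (two-sample pooled-variance t-test, two-sided).
s_p² = [(20−1)·11.2² + (18−1)·9²]/(20+18−2) = 104.454
t = (57.8 − 64.3)/√[104.454·(1/20 + 1/18)] = -1.9575
df = n₁ + n₂ − 2 = 36
Two-sided p-value ≈ 0.058
Since p ≈ 0.058 < α = 0.1, reject H0; the evidence is statistically significant.

-1.9575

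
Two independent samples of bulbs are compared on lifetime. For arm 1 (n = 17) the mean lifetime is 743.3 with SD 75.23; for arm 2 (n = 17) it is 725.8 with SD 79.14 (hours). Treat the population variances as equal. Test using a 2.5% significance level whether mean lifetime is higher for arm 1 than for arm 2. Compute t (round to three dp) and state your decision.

t = 0.661; fail to reject H0

Let group 1 = arm 1, group 2 = arm 2. H0: μ_1 = μ_2; H1: μ_1 > μ_2 (two-sample pooled-variance t-test, right-tailed).
s_p² = [(17−1)·75.23² + (17−1)·79.14²]/(17+17−2) = 5961.35
t = (743.3 − 725.8)/√[5961.35·(1/17 + 1/17)] = 0.661
df = n₁ + n₂ − 2 = 32
p-value = P(T ≥ 0.661) ≈ 0.257
Since p ≈ 0.257 > α = 0.025, fail to reject H0; the evidence is not statistically significant.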